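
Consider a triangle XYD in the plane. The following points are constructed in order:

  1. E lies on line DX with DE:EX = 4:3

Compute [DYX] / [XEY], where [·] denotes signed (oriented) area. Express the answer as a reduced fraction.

Choose coordinates X = (0, 0), Y = (1, 0), D = (0, 1).
1. E lies on line DX with DE:EX = 4:3 ⇒ E = (0, 3/7)
2·[DYX] = -1, 2·[XEY] = -3/7
[DYX]:[XEY] = -1:-3/7 = 7/3

[DYX]:[XEY] = 7/3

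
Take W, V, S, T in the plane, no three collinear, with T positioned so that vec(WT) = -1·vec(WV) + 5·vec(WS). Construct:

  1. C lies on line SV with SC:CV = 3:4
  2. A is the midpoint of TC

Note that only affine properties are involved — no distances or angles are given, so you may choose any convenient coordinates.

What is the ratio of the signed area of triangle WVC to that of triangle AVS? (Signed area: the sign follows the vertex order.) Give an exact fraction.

[WVC]:[AVS] = -8/21

Work in coordinates with W = (0, 0), V = (1, 0), S = (0, 1), T = (-1, 5).
1. C lies on line SV with SC:CV = 3:4 ⇒ C = (3/7, 4/7)
2. A is the midpoint of TC ⇒ A = (-2/7, 39/14)
2·[WVC] = 4/7, 2·[AVS] = -3/2
[WVC]:[AVS] = 4/7:-3/2 = -8/21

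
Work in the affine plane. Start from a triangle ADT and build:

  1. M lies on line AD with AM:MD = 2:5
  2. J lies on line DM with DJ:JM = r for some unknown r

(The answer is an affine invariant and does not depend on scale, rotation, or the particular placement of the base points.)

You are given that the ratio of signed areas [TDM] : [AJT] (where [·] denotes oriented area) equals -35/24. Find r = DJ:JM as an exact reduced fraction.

Set A = (0, 0), D = (1, 0), T = (0, 1); any affine frame gives the same invariant.
1. M lies on line AD with AM:MD = 2:5 ⇒ M = (2/7, 0)
2. With DJ:JM = r, write λ = r/(r+1) so J = D + λ·(M−D); J is affine-linear in λ
Every point depending on J is an affine combination of J and λ-independent points, so each such coordinate is linear in λ; the λ² term in each signed area is a multiple of (M−D)×(M−D) = 0, so 2·[TDM] and 2·[AJT] are each linear in λ. Evaluating at λ=0 and λ=1:
  2·[TDM] = -5/7,   2·[AJT] = -5/7·λ + 1
So [TDM]:[AJT] = (-5/7) / (-5/7·λ + 1). Setting this equal to -35/24:
  -5/7 = -35/24·(-5/7·λ + 1)  ⇒  λ = 5/7
Then r = λ/(1−λ) = (5/7)/(2/7) = 5/2. Check: with r = 5/2, J = (24/49, 0) and [TDM]:[AJT] = -35/24 as required.

r = 5/2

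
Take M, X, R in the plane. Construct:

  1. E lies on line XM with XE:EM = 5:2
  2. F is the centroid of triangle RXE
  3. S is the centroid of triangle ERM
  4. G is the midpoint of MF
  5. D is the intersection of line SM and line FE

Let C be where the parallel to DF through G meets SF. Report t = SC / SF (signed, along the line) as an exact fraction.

Set M = (0, 0), X = (1, 0), R = (0, 1); any affine frame gives the same invariant.
1. E lies on line XM with XE:EM = 5:2 ⇒ E = (2/7, 0)
2. F is the centroid of triangle RXE ⇒ F = (3/7, 1/3)
3. S is the centroid of triangle ERM ⇒ S = (2/21, 1/3)
4. G is the midpoint of MF ⇒ G = (3/14, 1/6)
5. D is the intersection of line SM and line FE ⇒ D = (-4/7, -2)
through G parallel to DF: direction (1, 7/3); meets SF at C = (2/7, 1/3)
C = S + t·(F−S) with t = 4/7

t = 4/7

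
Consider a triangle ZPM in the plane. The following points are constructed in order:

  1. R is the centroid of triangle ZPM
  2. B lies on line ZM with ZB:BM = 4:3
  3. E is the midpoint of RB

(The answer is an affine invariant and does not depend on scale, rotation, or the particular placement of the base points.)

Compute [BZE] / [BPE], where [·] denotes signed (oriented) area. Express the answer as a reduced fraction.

[BZE]:[BPE] = -4

Assign Z = (0, 0), P = (1, 0), M = (0, 1) — the answer is frame-independent, so this choice is without loss of generality.
1. R is the centroid of triangle ZPM ⇒ R = (1/3, 1/3)
2. B lies on line ZM with ZB:BM = 4:3 ⇒ B = (0, 4/7)
3. E is the midpoint of RB ⇒ E = (1/6, 19/42)
2·[BZE] = 2/21, 2·[BPE] = -1/42
[BZE]:[BPE] = 2/21:-1/42 = -4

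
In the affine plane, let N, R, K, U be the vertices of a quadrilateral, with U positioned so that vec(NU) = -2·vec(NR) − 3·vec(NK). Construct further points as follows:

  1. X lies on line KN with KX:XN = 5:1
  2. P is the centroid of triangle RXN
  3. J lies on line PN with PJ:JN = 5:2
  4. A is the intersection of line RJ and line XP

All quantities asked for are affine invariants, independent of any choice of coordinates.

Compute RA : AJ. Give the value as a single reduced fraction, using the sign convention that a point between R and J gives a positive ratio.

RA:AJ = 7/5

Assign N = (0, 0), R = (1, 0), K = (0, 1), U = (-2, -3) — the answer is frame-independent, so this choice is without loss of generality.
1. X lies on line KN with KX:XN = 5:1 ⇒ X = (0, 1/6)
2. P is the centroid of triangle RXN ⇒ P = (1/3, 1/18)
3. J lies on line PN with PJ:JN = 5:2 ⇒ J = (2/21, 1/63)
4. A is the intersection of line RJ and line XP ⇒ A = (17/36, 1/108)
A = R + t·(J−R) with t = 7/12, so RA:AJ = t:(1−t) = 7/12:5/12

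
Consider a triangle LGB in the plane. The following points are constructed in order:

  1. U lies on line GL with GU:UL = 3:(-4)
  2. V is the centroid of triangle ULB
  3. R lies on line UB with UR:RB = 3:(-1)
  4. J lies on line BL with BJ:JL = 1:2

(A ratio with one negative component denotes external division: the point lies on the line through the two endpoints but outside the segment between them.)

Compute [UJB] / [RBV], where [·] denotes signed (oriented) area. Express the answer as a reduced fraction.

Work in coordinates with L = (0, 0), G = (1, 0), B = (0, 1).
1. U lies on line GL with GU:UL = 3:(-4) ⇒ U = (4, 0)
2. V is the centroid of triangle ULB ⇒ V = (4/3, 1/3)
3. R lies on line UB with UR:RB = 3:(-1) ⇒ R = (-2, 3/2)
4. J lies on line BL with BJ:JL = 1:2 ⇒ J = (0, 2/3)
2·[UJB] = -4/3, 2·[RBV] = -2/3
[UJB]:[RBV] = -4/3:-2/3 = 2

[UJB]:[RBV] = 2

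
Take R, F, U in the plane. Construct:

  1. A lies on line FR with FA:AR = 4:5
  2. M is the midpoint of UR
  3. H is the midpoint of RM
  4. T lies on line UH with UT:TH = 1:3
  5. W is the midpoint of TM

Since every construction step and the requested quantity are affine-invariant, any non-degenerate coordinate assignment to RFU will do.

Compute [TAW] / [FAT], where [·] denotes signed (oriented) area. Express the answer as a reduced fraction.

[TAW]:[FAT] = 25/104

Set R = (0, 0), F = (1, 0), U = (0, 1); any affine frame gives the same invariant.
1. A lies on line FR with FA:AR = 4:5 ⇒ A = (5/9, 0)
2. M is the midpoint of UR ⇒ M = (0, 1/2)
3. H is the midpoint of RM ⇒ H = (0, 1/4)
4. T lies on line UH with UT:TH = 1:3 ⇒ T = (0, 13/16)
5. W is the midpoint of TM ⇒ W = (0, 21/32)
2·[TAW] = -25/288, 2·[FAT] = -13/36
[TAW]:[FAT] = -25/288:-13/36 = 25/104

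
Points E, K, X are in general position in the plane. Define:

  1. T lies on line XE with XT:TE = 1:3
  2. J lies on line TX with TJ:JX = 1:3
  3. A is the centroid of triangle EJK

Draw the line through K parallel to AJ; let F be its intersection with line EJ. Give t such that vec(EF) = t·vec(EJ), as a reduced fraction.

t = 2

Assign E = (0, 0), K = (1, 0), X = (0, 1) — the answer is frame-independent, so this choice is without loss of generality.
1. T lies on line XE with XT:TE = 1:3 ⇒ T = (0, 3/4)
2. J lies on line TX with TJ:JX = 1:3 ⇒ J = (0, 13/16)
3. A is the centroid of triangle EJK ⇒ A = (1/3, 13/48)
through K parallel to AJ: direction (-1/3, 13/24); meets EJ at F = (0, 13/8)
F = E + t·(J−E) with t = 2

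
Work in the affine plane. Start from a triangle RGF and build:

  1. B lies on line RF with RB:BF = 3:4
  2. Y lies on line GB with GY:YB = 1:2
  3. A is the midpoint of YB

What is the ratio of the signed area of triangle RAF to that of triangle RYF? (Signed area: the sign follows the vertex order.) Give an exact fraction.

[RAF]:[RYF] = 1/2

Choose coordinates R = (0, 0), G = (1, 0), F = (0, 1).
1. B lies on line RF with RB:BF = 3:4 ⇒ B = (0, 3/7)
2. Y lies on line GB with GY:YB = 1:2 ⇒ Y = (2/3, 1/7)
3. A is the midpoint of YB ⇒ A = (1/3, 2/7)
2·[RAF] = 1/3, 2·[RYF] = 2/3
[RAF]:[RYF] = 1/3:2/3 = 1/2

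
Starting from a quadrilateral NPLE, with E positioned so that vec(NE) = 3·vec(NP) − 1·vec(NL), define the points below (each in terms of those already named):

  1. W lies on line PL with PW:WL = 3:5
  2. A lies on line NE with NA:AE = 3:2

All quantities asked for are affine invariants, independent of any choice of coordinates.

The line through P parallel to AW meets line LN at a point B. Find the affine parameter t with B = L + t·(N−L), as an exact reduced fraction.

t = 8/47

Choose coordinates N = (0, 0), P = (1, 0), L = (0, 1), E = (3, -1).
1. W lies on line PL with PW:WL = 3:5 ⇒ W = (5/8, 3/8)
2. A lies on line NE with NA:AE = 3:2 ⇒ A = (9/5, -3/5)
through P parallel to AW: direction (-47/40, 39/40); meets LN at B = (0, 39/47)
B = L + t·(N−L) with t = 8/47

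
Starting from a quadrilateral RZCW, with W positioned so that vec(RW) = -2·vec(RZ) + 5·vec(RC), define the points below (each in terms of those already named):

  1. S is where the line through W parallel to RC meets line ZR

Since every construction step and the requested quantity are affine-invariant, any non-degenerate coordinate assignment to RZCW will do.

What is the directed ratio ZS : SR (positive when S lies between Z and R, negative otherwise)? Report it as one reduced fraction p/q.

ZS:SR = -3/2

Work in coordinates with R = (0, 0), Z = (1, 0), C = (0, 1), W = (-2, 5).
1. S is where the line through W parallel to RC meets line ZR ⇒ S = (-2, 0)
S = Z + t·(R−Z) with t = 3, so ZS:SR = t:(1−t) = 3:-2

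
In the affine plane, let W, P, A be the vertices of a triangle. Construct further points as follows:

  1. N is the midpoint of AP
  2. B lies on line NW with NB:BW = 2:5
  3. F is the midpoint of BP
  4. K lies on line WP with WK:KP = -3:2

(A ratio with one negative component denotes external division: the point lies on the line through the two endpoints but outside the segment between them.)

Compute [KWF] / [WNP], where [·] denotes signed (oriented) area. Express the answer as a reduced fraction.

[KWF]:[WNP] = 15/14

Choose coordinates W = (0, 0), P = (1, 0), A = (0, 1).
1. N is the midpoint of AP ⇒ N = (1/2, 1/2)
2. B lies on line NW with NB:BW = 2:5 ⇒ B = (5/14, 5/14)
3. F is the midpoint of BP ⇒ F = (19/28, 5/28)
4. K lies on line WP with WK:KP = -3:2 ⇒ K = (3, 0)
2·[KWF] = -15/28, 2·[WNP] = -1/2
[KWF]:[WNP] = -15/28:-1/2 = 15/14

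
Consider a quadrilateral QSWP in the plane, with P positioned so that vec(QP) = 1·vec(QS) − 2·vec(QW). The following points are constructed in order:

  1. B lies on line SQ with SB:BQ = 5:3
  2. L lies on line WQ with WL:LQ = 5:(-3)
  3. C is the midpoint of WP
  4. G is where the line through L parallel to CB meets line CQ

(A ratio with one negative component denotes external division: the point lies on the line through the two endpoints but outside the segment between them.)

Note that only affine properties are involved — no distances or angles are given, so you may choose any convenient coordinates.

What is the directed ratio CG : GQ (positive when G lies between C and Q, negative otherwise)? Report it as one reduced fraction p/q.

CG:GQ = -2

Assign Q = (0, 0), S = (1, 0), W = (0, 1), P = (1, -2) — the answer is frame-independent, so this choice is without loss of generality.
1. B lies on line SQ with SB:BQ = 5:3 ⇒ B = (3/8, 0)
2. L lies on line WQ with WL:LQ = 5:(-3) ⇒ L = (0, -3/2)
3. C is the midpoint of WP ⇒ C = (1/2, -1/2)
4. G is where the line through L parallel to CB meets line CQ ⇒ G = (-1/2, 1/2)
G = C + t·(Q−C) with t = 2, so CG:GQ = t:(1−t) = 2:-1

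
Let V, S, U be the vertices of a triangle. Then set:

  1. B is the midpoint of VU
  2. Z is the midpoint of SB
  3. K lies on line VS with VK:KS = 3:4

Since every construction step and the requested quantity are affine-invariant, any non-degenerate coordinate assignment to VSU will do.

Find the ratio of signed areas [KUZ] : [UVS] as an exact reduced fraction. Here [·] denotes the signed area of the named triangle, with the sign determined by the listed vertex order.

Assign V = (0, 0), S = (1, 0), U = (0, 1) — the answer is frame-independent, so this choice is without loss of generality.
1. B is the midpoint of VU ⇒ B = (0, 1/2)
2. Z is the midpoint of SB ⇒ Z = (1/2, 1/4)
3. K lies on line VS with VK:KS = 3:4 ⇒ K = (3/7, 0)
2·[KUZ] = -5/28, 2·[UVS] = 1
[KUZ]:[UVS] = -5/28:1 = -5/28

[KUZ]:[UVS] = -5/28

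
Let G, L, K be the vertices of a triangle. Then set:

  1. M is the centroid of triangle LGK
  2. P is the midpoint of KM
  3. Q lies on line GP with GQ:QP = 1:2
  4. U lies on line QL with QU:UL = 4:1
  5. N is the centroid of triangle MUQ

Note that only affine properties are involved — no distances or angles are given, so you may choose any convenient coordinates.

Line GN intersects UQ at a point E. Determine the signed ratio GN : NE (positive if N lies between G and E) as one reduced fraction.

GN:NE = -5

Set G = (0, 0), L = (1, 0), K = (0, 1); any affine frame gives the same invariant.
1. M is the centroid of triangle LGK ⇒ M = (1/3, 1/3)
2. P is the midpoint of KM ⇒ P = (1/6, 2/3)
3. Q lies on line GP with GQ:QP = 1:2 ⇒ Q = (1/18, 2/9)
4. U lies on line QL with QU:UL = 4:1 ⇒ U = (73/90, 2/45)
5. N is the centroid of triangle MUQ ⇒ N = (2/5, 1/5)
line GN meets UQ at E = (8/25, 4/25)
N = G + t·(E−G) with t = 5/4, so GN:NE = 5/4:-1/4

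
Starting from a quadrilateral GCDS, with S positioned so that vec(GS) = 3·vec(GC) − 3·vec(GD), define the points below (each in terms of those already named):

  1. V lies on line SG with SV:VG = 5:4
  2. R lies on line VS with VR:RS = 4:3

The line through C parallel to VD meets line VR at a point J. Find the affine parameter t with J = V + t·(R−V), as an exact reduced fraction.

Work in coordinates with G = (0, 0), C = (1, 0), D = (0, 1), S = (3, -3).
1. V lies on line SG with SV:VG = 5:4 ⇒ V = (4/3, -4/3)
2. R lies on line VS with VR:RS = 4:3 ⇒ R = (16/7, -16/7)
through C parallel to VD: direction (-4/3, 7/3); meets VR at J = (7/3, -7/3)
J = V + t·(R−V) with t = 21/20

t = 21/20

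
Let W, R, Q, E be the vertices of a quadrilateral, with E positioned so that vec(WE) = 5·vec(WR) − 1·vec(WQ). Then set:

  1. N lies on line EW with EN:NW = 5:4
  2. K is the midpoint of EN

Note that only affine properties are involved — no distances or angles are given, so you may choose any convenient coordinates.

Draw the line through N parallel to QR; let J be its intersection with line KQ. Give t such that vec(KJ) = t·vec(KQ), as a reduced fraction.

Set W = (0, 0), R = (1, 0), Q = (0, 1), E = (5, -1); any affine frame gives the same invariant.
1. N lies on line EW with EN:NW = 5:4 ⇒ N = (20/9, -4/9)
2. K is the midpoint of EN ⇒ K = (65/18, -13/18)
through N parallel to QR: direction (1, -1); meets KQ at J = (455/306, 89/306)
J = K + t·(Q−K) with t = 10/17

t = 10/17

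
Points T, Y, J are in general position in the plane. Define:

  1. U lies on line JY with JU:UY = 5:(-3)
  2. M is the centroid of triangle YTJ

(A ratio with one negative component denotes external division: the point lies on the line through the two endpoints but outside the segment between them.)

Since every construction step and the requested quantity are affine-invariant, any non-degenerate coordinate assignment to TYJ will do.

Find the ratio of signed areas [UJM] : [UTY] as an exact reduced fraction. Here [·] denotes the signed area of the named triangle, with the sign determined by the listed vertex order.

Work in coordinates with T = (0, 0), Y = (1, 0), J = (0, 1).
1. U lies on line JY with JU:UY = 5:(-3) ⇒ U = (5/2, -3/2)
2. M is the centroid of triangle YTJ ⇒ M = (1/3, 1/3)
2·[UJM] = 5/6, 2·[UTY] = -3/2
[UJM]:[UTY] = 5/6:-3/2 = -5/9

[UJM]:[UTY] = -5/9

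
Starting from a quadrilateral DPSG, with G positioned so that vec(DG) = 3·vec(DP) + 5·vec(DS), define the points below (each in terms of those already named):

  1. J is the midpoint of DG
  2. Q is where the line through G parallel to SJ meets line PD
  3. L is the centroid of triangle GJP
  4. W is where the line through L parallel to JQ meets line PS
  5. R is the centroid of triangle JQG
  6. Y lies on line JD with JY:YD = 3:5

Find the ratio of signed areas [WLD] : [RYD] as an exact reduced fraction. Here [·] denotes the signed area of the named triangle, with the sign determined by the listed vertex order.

[WLD]:[RYD] = 20/9

Assign D = (0, 0), P = (1, 0), S = (0, 1), G = (3, 5) — the answer is frame-independent, so this choice is without loss of generality.
1. J is the midpoint of DG ⇒ J = (3/2, 5/2)
2. Q is where the line through G parallel to SJ meets line PD ⇒ Q = (-2, 0)
3. L is the centroid of triangle GJP ⇒ L = (11/6, 5/2)
4. W is where the line through L parallel to JQ meets line PS ⇒ W = (-1/9, 10/9)
5. R is the centroid of triangle JQG ⇒ R = (5/6, 5/2)
6. Y lies on line JD with JY:YD = 3:5 ⇒ Y = (15/16, 25/16)
2·[WLD] = -125/54, 2·[RYD] = -25/24
[WLD]:[RYD] = -125/54:-25/24 = 20/9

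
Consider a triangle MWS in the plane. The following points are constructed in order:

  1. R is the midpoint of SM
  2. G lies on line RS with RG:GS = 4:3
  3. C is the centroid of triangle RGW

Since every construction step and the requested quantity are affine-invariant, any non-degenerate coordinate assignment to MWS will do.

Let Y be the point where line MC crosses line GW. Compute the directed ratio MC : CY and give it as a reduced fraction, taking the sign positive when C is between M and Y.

Work in coordinates with M = (0, 0), W = (1, 0), S = (0, 1).
1. R is the midpoint of SM ⇒ R = (0, 1/2)
2. G lies on line RS with RG:GS = 4:3 ⇒ G = (0, 11/14)
3. C is the centroid of triangle RGW ⇒ C = (1/3, 3/7)
line MC meets GW at Y = (11/29, 99/203)
C = M + t·(Y−M) with t = 29/33, so MC:CY = 29/33:4/33

MC:CY = 29/4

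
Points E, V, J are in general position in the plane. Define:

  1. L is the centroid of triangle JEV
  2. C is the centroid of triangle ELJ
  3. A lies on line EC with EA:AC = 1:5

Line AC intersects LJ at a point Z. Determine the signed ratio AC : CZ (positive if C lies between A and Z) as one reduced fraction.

Choose coordinates E = (0, 0), V = (1, 0), J = (0, 1).
1. L is the centroid of triangle JEV ⇒ L = (1/3, 1/3)
2. C is the centroid of triangle ELJ ⇒ C = (1/9, 4/9)
3. A lies on line EC with EA:AC = 1:5 ⇒ A = (1/54, 2/27)
line AC meets LJ at Z = (1/6, 2/3)
C = A + t·(Z−A) with t = 5/8, so AC:CZ = 5/8:3/8

AC:CZ = 5/3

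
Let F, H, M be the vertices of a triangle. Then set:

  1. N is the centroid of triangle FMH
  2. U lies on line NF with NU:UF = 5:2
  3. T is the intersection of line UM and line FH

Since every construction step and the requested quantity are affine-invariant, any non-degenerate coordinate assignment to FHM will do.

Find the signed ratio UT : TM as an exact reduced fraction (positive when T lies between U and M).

Work in coordinates with F = (0, 0), H = (1, 0), M = (0, 1).
1. N is the centroid of triangle FMH ⇒ N = (1/3, 1/3)
2. U lies on line NF with NU:UF = 5:2 ⇒ U = (2/21, 2/21)
3. T is the intersection of line UM and line FH ⇒ T = (2/19, 0)
T = U + t·(M−U) with t = -2/19, so UT:TM = t:(1−t) = -2/19:21/19

UT:TM = -2/21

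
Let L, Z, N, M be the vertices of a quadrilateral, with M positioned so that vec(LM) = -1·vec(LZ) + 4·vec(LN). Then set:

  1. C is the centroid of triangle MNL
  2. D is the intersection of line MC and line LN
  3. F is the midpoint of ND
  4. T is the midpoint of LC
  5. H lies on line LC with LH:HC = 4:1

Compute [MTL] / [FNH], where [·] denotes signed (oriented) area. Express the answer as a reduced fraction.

Assign L = (0, 0), Z = (1, 0), N = (0, 1), M = (-1, 4) — the answer is frame-independent, so this choice is without loss of generality.
1. C is the centroid of triangle MNL ⇒ C = (-1/3, 5/3)
2. D is the intersection of line MC and line LN ⇒ D = (0, 1/2)
3. F is the midpoint of ND ⇒ F = (0, 3/4)
4. T is the midpoint of LC ⇒ T = (-1/6, 5/6)
5. H lies on line LC with LH:HC = 4:1 ⇒ H = (-4/15, 4/3)
2·[MTL] = -1/6, 2·[FNH] = 1/15
[MTL]:[FNH] = -1/6:1/15 = -5/2

[MTL]:[FNH] = -5/2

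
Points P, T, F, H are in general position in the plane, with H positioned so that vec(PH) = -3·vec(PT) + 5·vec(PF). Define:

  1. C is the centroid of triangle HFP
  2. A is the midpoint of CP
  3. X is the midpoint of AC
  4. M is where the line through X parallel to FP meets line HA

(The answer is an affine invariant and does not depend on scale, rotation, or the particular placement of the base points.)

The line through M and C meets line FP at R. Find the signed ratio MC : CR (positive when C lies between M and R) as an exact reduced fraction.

MC:CR = -1/4

Set P = (0, 0), T = (1, 0), F = (0, 1), H = (-3, 5); any affine frame gives the same invariant.
1. C is the centroid of triangle HFP ⇒ C = (-1, 2)
2. A is the midpoint of CP ⇒ A = (-1/2, 1)
3. X is the midpoint of AC ⇒ X = (-3/4, 3/2)
4. M is where the line through X parallel to FP meets line HA ⇒ M = (-3/4, 7/5)
line MC meets FP at R = (0, -2/5)
C = M + t·(R−M) with t = -1/3, so MC:CR = -1/3:4/3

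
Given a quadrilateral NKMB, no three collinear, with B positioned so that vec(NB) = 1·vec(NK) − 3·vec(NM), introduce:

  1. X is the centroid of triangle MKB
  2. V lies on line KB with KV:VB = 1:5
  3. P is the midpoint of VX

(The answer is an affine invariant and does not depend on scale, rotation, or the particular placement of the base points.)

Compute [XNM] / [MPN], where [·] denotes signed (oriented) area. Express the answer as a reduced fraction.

Assign N = (0, 0), K = (1, 0), M = (0, 1), B = (1, -3) — the answer is frame-independent, so this choice is without loss of generality.
1. X is the centroid of triangle MKB ⇒ X = (2/3, -2/3)
2. V lies on line KB with KV:VB = 1:5 ⇒ V = (1, -1/2)
3. P is the midpoint of VX ⇒ P = (5/6, -7/12)
2·[XNM] = -2/3, 2·[MPN] = -5/6
[XNM]:[MPN] = -2/3:-5/6 = 4/5

[XNM]:[MPN] = 4/5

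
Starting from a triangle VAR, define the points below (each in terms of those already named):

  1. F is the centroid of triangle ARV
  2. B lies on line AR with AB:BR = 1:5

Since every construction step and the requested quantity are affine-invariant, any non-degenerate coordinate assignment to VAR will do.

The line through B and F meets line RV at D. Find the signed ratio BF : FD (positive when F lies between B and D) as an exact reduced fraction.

BF:FD = 3/2

Choose coordinates V = (0, 0), A = (1, 0), R = (0, 1).
1. F is the centroid of triangle ARV ⇒ F = (1/3, 1/3)
2. B lies on line AR with AB:BR = 1:5 ⇒ B = (5/6, 1/6)
line BF meets RV at D = (0, 4/9)
F = B + t·(D−B) with t = 3/5, so BF:FD = 3/5:2/5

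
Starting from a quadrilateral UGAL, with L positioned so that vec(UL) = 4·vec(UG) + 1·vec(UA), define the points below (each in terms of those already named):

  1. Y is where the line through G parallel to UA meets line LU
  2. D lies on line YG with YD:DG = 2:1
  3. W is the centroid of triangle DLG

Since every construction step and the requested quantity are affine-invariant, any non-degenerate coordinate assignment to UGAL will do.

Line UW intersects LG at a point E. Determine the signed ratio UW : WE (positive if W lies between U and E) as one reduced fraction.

Set U = (0, 0), G = (1, 0), A = (0, 1), L = (4, 1); any affine frame gives the same invariant.
1. Y is where the line through G parallel to UA meets line LU ⇒ Y = (1, 1/4)
2. D lies on line YG with YD:DG = 2:1 ⇒ D = (1, 1/12)
3. W is the centroid of triangle DLG ⇒ W = (2, 13/36)
line UW meets LG at E = (24/11, 13/33)
W = U + t·(E−U) with t = 11/12, so UW:WE = 11/12:1/12

UW:WE = 11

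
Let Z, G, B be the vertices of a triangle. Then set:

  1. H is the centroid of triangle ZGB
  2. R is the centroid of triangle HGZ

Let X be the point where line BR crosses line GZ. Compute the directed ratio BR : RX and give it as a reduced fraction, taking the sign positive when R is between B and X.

BR:RX = 8

Set Z = (0, 0), G = (1, 0), B = (0, 1); any affine frame gives the same invariant.
1. H is the centroid of triangle ZGB ⇒ H = (1/3, 1/3)
2. R is the centroid of triangle HGZ ⇒ R = (4/9, 1/9)
line BR meets GZ at X = (1/2, 0)
R = B + t·(X−B) with t = 8/9, so BR:RX = 8/9:1/9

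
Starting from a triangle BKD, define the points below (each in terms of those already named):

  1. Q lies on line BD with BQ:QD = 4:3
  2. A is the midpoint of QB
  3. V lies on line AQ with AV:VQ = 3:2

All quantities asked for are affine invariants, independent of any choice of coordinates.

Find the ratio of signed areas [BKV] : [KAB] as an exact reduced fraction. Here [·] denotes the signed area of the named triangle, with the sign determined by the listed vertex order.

[BKV]:[KAB] = 8/5

Set B = (0, 0), K = (1, 0), D = (0, 1); any affine frame gives the same invariant.
1. Q lies on line BD with BQ:QD = 4:3 ⇒ Q = (0, 4/7)
2. A is the midpoint of QB ⇒ A = (0, 2/7)
3. V lies on line AQ with AV:VQ = 3:2 ⇒ V = (0, 16/35)
2·[BKV] = 16/35, 2·[KAB] = 2/7
[BKV]:[KAB] = 16/35:2/7 = 8/5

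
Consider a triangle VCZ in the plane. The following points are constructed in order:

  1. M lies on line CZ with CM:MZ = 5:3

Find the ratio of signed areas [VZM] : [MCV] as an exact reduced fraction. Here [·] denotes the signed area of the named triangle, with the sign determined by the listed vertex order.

Set V = (0, 0), C = (1, 0), Z = (0, 1); any affine frame gives the same invariant.
1. M lies on line CZ with CM:MZ = 5:3 ⇒ M = (3/8, 5/8)
2·[VZM] = -3/8, 2·[MCV] = -5/8
[VZM]:[MCV] = -3/8:-5/8 = 3/5

[VZM]:[MCV] = 3/5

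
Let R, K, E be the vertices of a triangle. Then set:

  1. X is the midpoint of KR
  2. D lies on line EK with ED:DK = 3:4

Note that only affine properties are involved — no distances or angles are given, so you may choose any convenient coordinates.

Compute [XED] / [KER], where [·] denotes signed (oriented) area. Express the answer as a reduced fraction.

Choose coordinates R = (0, 0), K = (1, 0), E = (0, 1).
1. X is the midpoint of KR ⇒ X = (1/2, 0)
2. D lies on line EK with ED:DK = 3:4 ⇒ D = (3/7, 4/7)
2·[XED] = -3/14, 2·[KER] = 1
[XED]:[KER] = -3/14:1 = -3/14

[XED]:[KER] = -3/14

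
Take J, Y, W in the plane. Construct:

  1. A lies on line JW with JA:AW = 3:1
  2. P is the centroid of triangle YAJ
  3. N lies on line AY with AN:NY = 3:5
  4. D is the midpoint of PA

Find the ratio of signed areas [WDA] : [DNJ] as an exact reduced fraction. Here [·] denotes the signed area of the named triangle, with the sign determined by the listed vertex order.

[WDA]:[DNJ] = 8/21

Assign J = (0, 0), Y = (1, 0), W = (0, 1) — the answer is frame-independent, so this choice is without loss of generality.
1. A lies on line JW with JA:AW = 3:1 ⇒ A = (0, 3/4)
2. P is the centroid of triangle YAJ ⇒ P = (1/3, 1/4)
3. N lies on line AY with AN:NY = 3:5 ⇒ N = (3/8, 15/32)
4. D is the midpoint of PA ⇒ D = (1/6, 1/2)
2·[WDA] = -1/24, 2·[DNJ] = -7/64
[WDA]:[DNJ] = -1/24:-7/64 = 8/21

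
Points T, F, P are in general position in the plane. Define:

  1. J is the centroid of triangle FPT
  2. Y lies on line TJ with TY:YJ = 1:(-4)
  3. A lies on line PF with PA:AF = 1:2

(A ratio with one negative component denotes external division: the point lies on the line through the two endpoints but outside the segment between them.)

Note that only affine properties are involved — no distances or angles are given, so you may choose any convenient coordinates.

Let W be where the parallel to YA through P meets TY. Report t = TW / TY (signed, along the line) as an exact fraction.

Assign T = (0, 0), F = (1, 0), P = (0, 1) — the answer is frame-independent, so this choice is without loss of generality.
1. J is the centroid of triangle FPT ⇒ J = (1/3, 1/3)
2. Y lies on line TJ with TY:YJ = 1:(-4) ⇒ Y = (-1/9, -1/9)
3. A lies on line PF with PA:AF = 1:2 ⇒ A = (1/3, 2/3)
through P parallel to YA: direction (4/9, 7/9); meets TY at W = (-4/3, -4/3)
W = T + t·(Y−T) with t = 12

t = 12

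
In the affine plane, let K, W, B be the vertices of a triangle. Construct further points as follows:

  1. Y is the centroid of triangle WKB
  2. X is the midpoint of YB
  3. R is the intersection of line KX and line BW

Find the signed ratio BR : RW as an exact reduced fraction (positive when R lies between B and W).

Set K = (0, 0), W = (1, 0), B = (0, 1); any affine frame gives the same invariant.
1. Y is the centroid of triangle WKB ⇒ Y = (1/3, 1/3)
2. X is the midpoint of YB ⇒ X = (1/6, 2/3)
3. R is the intersection of line KX and line BW ⇒ R = (1/5, 4/5)
R = B + t·(W−B) with t = 1/5, so BR:RW = t:(1−t) = 1/5:4/5

BR:RW = 1/4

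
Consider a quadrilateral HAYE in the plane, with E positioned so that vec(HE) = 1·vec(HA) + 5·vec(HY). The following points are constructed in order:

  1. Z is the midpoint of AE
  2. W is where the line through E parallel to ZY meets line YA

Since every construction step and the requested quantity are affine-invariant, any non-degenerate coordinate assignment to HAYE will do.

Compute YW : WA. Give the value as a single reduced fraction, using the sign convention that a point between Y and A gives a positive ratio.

Set H = (0, 0), A = (1, 0), Y = (0, 1), E = (1, 5); any affine frame gives the same invariant.
1. Z is the midpoint of AE ⇒ Z = (1, 5/2)
2. W is where the line through E parallel to ZY meets line YA ⇒ W = (-1, 2)
W = Y + t·(A−Y) with t = -1, so YW:WA = t:(1−t) = -1:2

YW:WA = -1/2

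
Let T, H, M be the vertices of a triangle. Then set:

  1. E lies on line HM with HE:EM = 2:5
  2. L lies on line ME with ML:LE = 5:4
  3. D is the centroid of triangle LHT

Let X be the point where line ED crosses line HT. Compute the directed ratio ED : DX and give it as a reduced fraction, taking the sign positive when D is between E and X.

Choose coordinates T = (0, 0), H = (1, 0), M = (0, 1).
1. E lies on line HM with HE:EM = 2:5 ⇒ E = (5/7, 2/7)
2. L lies on line ME with ML:LE = 5:4 ⇒ L = (25/63, 38/63)
3. D is the centroid of triangle LHT ⇒ D = (88/189, 38/189)
line ED meets HT at X = (-1/8, 0)
D = E + t·(X−E) with t = 8/27, so ED:DX = 8/27:19/27

ED:DX = 8/19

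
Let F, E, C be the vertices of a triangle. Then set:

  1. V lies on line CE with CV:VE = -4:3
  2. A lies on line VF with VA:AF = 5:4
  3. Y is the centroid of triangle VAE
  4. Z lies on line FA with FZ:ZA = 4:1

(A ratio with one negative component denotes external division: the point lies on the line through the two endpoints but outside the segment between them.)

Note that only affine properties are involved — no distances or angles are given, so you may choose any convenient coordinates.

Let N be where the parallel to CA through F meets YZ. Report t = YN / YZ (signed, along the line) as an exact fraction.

Assign F = (0, 0), E = (1, 0), C = (0, 1) — the answer is frame-independent, so this choice is without loss of generality.
1. V lies on line CE with CV:VE = -4:3 ⇒ V = (4, -3)
2. A lies on line VF with VA:AF = 5:4 ⇒ A = (16/9, -4/3)
3. Y is the centroid of triangle VAE ⇒ Y = (61/27, -13/9)
4. Z lies on line FA with FZ:ZA = 4:1 ⇒ Z = (64/45, -16/15)
through F parallel to CA: direction (16/9, -7/3); meets YZ at N = (256/519, -112/173)
N = Y + t·(Z−Y) with t = 365/173

t = 365/173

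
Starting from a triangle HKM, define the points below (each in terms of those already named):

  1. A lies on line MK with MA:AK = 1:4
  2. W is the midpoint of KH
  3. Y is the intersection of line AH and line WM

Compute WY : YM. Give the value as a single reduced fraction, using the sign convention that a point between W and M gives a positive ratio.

WY:YM = 2

Set H = (0, 0), K = (1, 0), M = (0, 1); any affine frame gives the same invariant.
1. A lies on line MK with MA:AK = 1:4 ⇒ A = (1/5, 4/5)
2. W is the midpoint of KH ⇒ W = (1/2, 0)
3. Y is the intersection of line AH and line WM ⇒ Y = (1/6, 2/3)
Y = W + t·(M−W) with t = 2/3, so WY:YM = t:(1−t) = 2/3:1/3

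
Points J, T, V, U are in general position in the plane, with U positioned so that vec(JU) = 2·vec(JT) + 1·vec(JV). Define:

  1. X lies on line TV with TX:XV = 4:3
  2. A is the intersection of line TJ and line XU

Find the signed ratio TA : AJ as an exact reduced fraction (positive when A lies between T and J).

TA:AJ = -8/5

Assign J = (0, 0), T = (1, 0), V = (0, 1), U = (2, 1) — the answer is frame-independent, so this choice is without loss of generality.
1. X lies on line TV with TX:XV = 4:3 ⇒ X = (3/7, 4/7)
2. A is the intersection of line TJ and line XU ⇒ A = (-5/3, 0)
A = T + t·(J−T) with t = 8/3, so TA:AJ = t:(1−t) = 8/3:-5/3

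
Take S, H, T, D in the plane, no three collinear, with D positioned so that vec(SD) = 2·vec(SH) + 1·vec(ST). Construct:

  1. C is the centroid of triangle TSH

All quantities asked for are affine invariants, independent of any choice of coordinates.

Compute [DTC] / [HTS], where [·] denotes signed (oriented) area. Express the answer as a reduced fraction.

[DTC]:[HTS] = 4/3

Work in coordinates with S = (0, 0), H = (1, 0), T = (0, 1), D = (2, 1).
1. C is the centroid of triangle TSH ⇒ C = (1/3, 1/3)
2·[DTC] = 4/3, 2·[HTS] = 1
[DTC]:[HTS] = 4/3:1 = 4/3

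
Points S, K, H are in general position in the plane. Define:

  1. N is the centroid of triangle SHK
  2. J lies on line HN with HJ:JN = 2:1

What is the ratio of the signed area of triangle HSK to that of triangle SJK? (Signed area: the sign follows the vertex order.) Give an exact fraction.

[HSK]:[SJK] = -9/5

Set S = (0, 0), K = (1, 0), H = (0, 1); any affine frame gives the same invariant.
1. N is the centroid of triangle SHK ⇒ N = (1/3, 1/3)
2. J lies on line HN with HJ:JN = 2:1 ⇒ J = (2/9, 5/9)
2·[HSK] = 1, 2·[SJK] = -5/9
[HSK]:[SJK] = 1:-5/9 = -9/5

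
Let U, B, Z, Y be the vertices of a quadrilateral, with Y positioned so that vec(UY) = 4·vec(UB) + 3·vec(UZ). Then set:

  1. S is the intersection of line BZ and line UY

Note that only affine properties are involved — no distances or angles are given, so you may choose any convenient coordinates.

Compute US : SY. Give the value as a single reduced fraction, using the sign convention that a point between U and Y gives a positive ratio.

Choose coordinates U = (0, 0), B = (1, 0), Z = (0, 1), Y = (4, 3).
1. S is the intersection of line BZ and line UY ⇒ S = (4/7, 3/7)
S = U + t·(Y−U) with t = 1/7, so US:SY = t:(1−t) = 1/7:6/7

US:SY = 1/6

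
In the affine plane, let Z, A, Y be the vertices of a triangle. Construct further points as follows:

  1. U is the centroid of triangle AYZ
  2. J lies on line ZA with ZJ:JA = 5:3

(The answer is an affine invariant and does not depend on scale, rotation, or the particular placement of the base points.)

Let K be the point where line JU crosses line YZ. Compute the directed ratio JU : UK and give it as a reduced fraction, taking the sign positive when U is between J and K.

JU:UK = 7/8

Assign Z = (0, 0), A = (1, 0), Y = (0, 1) — the answer is frame-independent, so this choice is without loss of generality.
1. U is the centroid of triangle AYZ ⇒ U = (1/3, 1/3)
2. J lies on line ZA with ZJ:JA = 5:3 ⇒ J = (5/8, 0)
line JU meets YZ at K = (0, 5/7)
U = J + t·(K−J) with t = 7/15, so JU:UK = 7/15:8/15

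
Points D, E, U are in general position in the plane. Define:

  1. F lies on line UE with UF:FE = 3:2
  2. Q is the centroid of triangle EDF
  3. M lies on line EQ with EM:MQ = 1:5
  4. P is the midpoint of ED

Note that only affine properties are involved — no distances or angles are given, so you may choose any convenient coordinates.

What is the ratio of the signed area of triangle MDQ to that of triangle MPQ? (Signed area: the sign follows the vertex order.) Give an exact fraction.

[MDQ]:[MPQ] = 2

Set D = (0, 0), E = (1, 0), U = (0, 1); any affine frame gives the same invariant.
1. F lies on line UE with UF:FE = 3:2 ⇒ F = (3/5, 2/5)
2. Q is the centroid of triangle EDF ⇒ Q = (8/15, 2/15)
3. M lies on line EQ with EM:MQ = 1:5 ⇒ M = (83/90, 1/45)
4. P is the midpoint of ED ⇒ P = (1/2, 0)
2·[MDQ] = -1/9, 2·[MPQ] = -1/18
[MDQ]:[MPQ] = -1/9:-1/18 = 2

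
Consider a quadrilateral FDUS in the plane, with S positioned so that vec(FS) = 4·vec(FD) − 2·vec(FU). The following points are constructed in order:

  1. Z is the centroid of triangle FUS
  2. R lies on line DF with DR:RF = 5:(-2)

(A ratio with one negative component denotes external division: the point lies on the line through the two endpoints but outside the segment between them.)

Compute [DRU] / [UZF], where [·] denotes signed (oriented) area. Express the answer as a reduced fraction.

Set F = (0, 0), D = (1, 0), U = (0, 1), S = (4, -2); any affine frame gives the same invariant.
1. Z is the centroid of triangle FUS ⇒ Z = (4/3, -1/3)
2. R lies on line DF with DR:RF = 5:(-2) ⇒ R = (-2/3, 0)
2·[DRU] = -5/3, 2·[UZF] = -4/3
[DRU]:[UZF] = -5/3:-4/3 = 5/4

[DRU]:[UZF] = 5/4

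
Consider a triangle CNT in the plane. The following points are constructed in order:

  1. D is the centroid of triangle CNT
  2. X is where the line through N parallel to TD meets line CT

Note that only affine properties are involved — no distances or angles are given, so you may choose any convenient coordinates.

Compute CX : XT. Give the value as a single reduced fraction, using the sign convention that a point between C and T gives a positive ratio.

CX:XT = -2

Work in coordinates with C = (0, 0), N = (1, 0), T = (0, 1).
1. D is the centroid of triangle CNT ⇒ D = (1/3, 1/3)
2. X is where the line through N parallel to TD meets line CT ⇒ X = (0, 2)
X = C + t·(T−C) with t = 2, so CX:XT = t:(1−t) = 2:-1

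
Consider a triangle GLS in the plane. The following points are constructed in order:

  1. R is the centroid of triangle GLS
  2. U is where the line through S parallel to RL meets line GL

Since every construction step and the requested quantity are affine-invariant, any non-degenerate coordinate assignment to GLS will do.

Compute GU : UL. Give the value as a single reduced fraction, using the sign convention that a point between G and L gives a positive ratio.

Work in coordinates with G = (0, 0), L = (1, 0), S = (0, 1).
1. R is the centroid of triangle GLS ⇒ R = (1/3, 1/3)
2. U is where the line through S parallel to RL meets line GL ⇒ U = (2, 0)
U = G + t·(L−G) with t = 2, so GU:UL = t:(1−t) = 2:-1

GU:UL = -2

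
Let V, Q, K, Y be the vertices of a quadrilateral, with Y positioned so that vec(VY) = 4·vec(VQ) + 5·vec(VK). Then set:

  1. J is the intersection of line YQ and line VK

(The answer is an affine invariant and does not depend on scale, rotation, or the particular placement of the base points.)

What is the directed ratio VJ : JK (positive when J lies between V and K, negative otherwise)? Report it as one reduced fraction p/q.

VJ:JK = -5/8

Set V = (0, 0), Q = (1, 0), K = (0, 1), Y = (4, 5); any affine frame gives the same invariant.
1. J is the intersection of line YQ and line VK ⇒ J = (0, -5/3)
J = V + t·(K−V) with t = -5/3, so VJ:JK = t:(1−t) = -5/3:8/3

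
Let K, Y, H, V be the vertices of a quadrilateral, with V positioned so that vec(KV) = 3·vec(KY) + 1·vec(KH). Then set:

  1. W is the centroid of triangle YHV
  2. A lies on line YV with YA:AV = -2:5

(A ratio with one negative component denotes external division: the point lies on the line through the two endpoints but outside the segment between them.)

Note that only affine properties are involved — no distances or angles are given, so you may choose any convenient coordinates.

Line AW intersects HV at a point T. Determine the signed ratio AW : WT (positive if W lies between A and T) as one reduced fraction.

Assign K = (0, 0), Y = (1, 0), H = (0, 1), V = (3, 1) — the answer is frame-independent, so this choice is without loss of generality.
1. W is the centroid of triangle YHV ⇒ W = (4/3, 2/3)
2. A lies on line YV with YA:AV = -2:5 ⇒ A = (-1/3, -2/3)
line AW meets HV at T = (7/4, 1)
W = A + t·(T−A) with t = 4/5, so AW:WT = 4/5:1/5

AW:WT = 4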